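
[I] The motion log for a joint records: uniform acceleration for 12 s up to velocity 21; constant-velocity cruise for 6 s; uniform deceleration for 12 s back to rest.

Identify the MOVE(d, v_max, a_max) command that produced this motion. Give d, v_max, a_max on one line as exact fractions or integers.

a_max = 21/12 = 7/4
d_a = ½·21·12 = 126; d_c = 21·6 = 126
d = 2·126 + 126 = 378
t_c = 6 > 0 ⇒ limit active, v_max = 21

d=378 v_max=21 a_max=7/4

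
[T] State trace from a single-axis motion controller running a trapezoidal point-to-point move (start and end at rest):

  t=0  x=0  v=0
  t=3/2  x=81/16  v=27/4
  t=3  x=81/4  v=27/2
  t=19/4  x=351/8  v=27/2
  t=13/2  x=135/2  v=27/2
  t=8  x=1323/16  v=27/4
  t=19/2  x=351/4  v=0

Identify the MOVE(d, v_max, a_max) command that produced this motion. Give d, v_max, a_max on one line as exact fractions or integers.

final state: t=19/2, x=351/4, v=0 → d = 351/4
a_max = (27/4−0)/(3/2−0) = 9/2
max v = 27/2 over t∈[3,13/2] → v_max = 27/2
check: 27/2·(3+7/2) = 351/4 ✓

d=351/4 v_max=27/2 a_max=9/2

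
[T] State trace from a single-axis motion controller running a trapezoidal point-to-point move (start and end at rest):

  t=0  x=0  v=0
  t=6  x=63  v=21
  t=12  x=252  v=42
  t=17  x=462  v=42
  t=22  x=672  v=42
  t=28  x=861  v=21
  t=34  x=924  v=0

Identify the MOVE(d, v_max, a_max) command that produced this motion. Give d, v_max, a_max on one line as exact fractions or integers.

final state: t=34, x=924, v=0 → d = 924
a_max = (21−0)/(6−0) = 7/2
max v = 42 over t∈[12,22] → v_max = 42
check: 42·(12+10) = 924 ✓

d=924 v_max=42 a_max=7/2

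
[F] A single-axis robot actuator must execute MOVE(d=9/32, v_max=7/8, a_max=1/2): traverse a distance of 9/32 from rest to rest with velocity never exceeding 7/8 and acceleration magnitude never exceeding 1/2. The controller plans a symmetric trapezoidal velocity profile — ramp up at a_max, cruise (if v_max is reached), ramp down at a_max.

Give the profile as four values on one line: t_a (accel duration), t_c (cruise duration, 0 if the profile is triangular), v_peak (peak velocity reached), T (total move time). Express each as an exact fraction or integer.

v_max²/a_max = (7/8)²/(1/2) = 49/32
9/32 < 49/32 so t_c = 0
v_peak = √(9/32·1/2) = √(9/64) = 3/8
t_a = (3/8)/(1/2) = 3/4; t_c = 0
T = 2·3/4 = 3/2

t_a=3/4 t_c=0 v_peak=3/8 T=3/2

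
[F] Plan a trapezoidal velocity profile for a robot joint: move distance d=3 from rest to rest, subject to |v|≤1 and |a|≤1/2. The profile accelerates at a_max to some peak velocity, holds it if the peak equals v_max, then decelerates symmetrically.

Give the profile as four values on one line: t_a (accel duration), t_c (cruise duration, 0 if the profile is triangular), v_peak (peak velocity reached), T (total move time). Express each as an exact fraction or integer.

t_a=2 t_c=1 v_peak=1 T=5

vₘ²/aₘ = 1²/(1/2) = 2
3 ≥ 2 so v_max reached
t_a = 1/(1/2) = 2; v_peak = 1
d_cruise = 3 − 2 = 1; t_c = 1/1 = 1
T = 2·2 + 1 = 5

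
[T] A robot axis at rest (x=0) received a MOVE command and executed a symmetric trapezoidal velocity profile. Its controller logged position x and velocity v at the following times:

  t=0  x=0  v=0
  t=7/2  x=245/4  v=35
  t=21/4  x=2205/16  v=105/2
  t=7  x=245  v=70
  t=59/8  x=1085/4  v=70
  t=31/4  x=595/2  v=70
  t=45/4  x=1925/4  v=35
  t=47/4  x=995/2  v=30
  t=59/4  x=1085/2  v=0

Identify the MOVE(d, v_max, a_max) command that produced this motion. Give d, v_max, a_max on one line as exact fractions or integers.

d=1085/2 v_max=70 a_max=10

final state: t=59/4, x=1085/2, v=0 → d = 1085/2
a_max = (35−0)/(7/2−0) = 10
max v = 70 over t∈[7,31/4] → v_max = 70
check: 70·(7+3/4) = 1085/2 ✓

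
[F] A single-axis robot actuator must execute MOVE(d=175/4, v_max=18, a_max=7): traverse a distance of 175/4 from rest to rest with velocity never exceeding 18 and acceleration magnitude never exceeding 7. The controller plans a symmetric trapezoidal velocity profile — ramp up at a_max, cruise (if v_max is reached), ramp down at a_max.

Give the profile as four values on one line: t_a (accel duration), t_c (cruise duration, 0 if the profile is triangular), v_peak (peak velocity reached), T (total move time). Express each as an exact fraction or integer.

t_a=5/2 t_c=0 v_peak=35/2 T=5

v_max²/a_max = 18²/7 = 324/7
175/4 < 324/7 → triangular
v_peak = √(175/4·7) = √(1225/4) = 35/2
t_a = (35/2)/7 = 5/2; t_c = 0
T = 2·5/2 = 5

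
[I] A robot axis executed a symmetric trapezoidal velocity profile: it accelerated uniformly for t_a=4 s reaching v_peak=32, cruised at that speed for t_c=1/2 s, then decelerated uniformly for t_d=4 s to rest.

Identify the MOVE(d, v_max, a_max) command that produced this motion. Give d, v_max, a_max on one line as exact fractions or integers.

a_max = 32/4 = 8
d_a = ½·32·4 = 64; d_c = 32·1/2 = 16
d = 2·64 + 16 = 144
t_c = 1/2 > 0 so v_max = 32

d=144 v_max=32 a_max=8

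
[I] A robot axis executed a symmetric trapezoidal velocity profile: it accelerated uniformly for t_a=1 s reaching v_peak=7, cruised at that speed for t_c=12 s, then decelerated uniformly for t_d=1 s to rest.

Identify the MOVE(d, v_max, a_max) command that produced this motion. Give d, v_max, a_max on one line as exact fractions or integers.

a_max = 7/1 = 7
d_a = ½·7·1 = 7/2; d_c = 7·12 = 84
d = 2·7/2 + 84 = 91
t_c = 12 > 0 → v_max = v_peak = 7

d=91 v_max=7 a_max=7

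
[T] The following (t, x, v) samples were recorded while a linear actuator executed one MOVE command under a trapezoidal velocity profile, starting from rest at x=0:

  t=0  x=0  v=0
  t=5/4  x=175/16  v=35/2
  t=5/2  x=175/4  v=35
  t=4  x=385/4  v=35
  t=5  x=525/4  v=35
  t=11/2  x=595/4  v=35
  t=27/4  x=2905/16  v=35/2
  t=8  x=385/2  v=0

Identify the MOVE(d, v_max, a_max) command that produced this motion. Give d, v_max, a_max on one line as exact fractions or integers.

final state: t=8, x=385/2, v=0 → d = 385/2
a_max = (35/2−0)/(5/4−0) = 14
max v = 35 over t∈[5/2,11/2] → v_max = 35
check: 35·(5/2+3) = 385/2 ✓

d=385/2 v_max=35 a_max=14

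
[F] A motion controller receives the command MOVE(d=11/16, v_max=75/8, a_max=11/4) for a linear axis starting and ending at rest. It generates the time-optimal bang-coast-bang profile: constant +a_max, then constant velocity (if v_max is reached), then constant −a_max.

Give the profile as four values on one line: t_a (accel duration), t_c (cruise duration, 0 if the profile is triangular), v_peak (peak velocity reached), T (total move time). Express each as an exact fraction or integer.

v_max²/a_max = (75/8)²/(11/4) = 5625/176
11/16 < 5625/176 → triangular
v_peak = √(11/16·11/4) = √(121/64) = 11/8
t_a = (11/8)/(11/4) = 1/2; t_c = 0
T = 2·1/2 = 1

t_a=1/2 t_c=0 v_peak=11/8 T=1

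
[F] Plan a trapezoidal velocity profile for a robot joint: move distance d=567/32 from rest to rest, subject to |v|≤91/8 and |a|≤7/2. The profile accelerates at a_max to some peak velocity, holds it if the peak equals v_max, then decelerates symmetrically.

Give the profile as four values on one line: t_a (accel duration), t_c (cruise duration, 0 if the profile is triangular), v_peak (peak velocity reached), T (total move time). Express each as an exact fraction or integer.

t_a=9/4 t_c=0 v_peak=63/8 T=9/2

v_max²/a_max = (91/8)²/(7/2) = 1183/32
567/32 < 1183/32 → triangular
v_peak = √(567/32·7/2) = √(3969/64) = 63/8
t_a = (63/8)/(7/2) = 9/4; t_c = 0
T = 2·9/4 = 9/2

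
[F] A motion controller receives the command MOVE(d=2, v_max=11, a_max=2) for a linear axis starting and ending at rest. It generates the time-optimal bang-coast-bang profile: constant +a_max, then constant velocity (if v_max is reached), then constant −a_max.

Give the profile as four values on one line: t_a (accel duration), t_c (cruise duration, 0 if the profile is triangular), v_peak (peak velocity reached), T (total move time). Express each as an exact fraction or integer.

vₘ²/aₘ = 11²/2 = 121/2
2 < 121/2 so t_c = 0
v_peak = √(2·2) = √4 = 2
t_a = 2/2 = 1; t_c = 0
T = 2·1 = 2

t_a=1 t_c=0 v_peak=2 T=2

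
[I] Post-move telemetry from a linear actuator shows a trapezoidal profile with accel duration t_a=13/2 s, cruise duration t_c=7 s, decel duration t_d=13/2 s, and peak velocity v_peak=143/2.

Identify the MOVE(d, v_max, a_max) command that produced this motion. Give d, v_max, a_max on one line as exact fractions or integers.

a_max = (143/2)/(13/2) = 11
d_a = ½·143/2·13/2 = 1859/8; d_c = 143/2·7 = 1001/2
d = 2·1859/8 + 1001/2 = 3861/4
t_c = 7 > 0 ⇒ limit active, v_max = 143/2

d=3861/4 v_max=143/2 a_max=11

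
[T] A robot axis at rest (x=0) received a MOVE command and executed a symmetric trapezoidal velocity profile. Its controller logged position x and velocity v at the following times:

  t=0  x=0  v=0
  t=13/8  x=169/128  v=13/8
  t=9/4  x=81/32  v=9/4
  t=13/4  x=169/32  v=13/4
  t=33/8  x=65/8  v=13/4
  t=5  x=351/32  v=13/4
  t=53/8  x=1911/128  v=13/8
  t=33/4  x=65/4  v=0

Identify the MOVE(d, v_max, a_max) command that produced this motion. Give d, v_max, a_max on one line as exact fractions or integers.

final state: t=33/4, x=65/4, v=0 → d = 65/4
a_max = (13/8−0)/(13/8−0) = 1
max v = 13/4 over t∈[13/4,5] → v_max = 13/4
check: 13/4·(13/4+7/4) = 65/4 ✓

d=65/4 v_max=13/4 a_max=1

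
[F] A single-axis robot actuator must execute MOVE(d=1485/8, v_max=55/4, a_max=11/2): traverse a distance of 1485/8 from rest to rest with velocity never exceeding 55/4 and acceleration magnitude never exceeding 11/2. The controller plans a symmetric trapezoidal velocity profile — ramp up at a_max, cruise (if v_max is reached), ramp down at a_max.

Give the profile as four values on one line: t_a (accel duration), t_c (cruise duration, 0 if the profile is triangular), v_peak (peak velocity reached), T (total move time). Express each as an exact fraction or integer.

v_max²/a_max = (55/4)²/(11/2) = 275/8
1485/8 ≥ 275/8 ⇒ cruise phase
t_a = (55/4)/(11/2) = 5/2; v_peak = 55/4
d_cruise = 1485/8 − 275/8 = 605/4; t_c = (605/4)/(55/4) = 11
T = 2·5/2 + 11 = 16

t_a=5/2 t_c=11 v_peak=55/4 T=16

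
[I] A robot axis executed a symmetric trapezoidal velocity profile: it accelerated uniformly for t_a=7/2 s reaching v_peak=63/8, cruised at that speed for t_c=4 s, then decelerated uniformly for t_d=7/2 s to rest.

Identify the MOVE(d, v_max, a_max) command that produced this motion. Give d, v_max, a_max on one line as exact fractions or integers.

a_max = (63/8)/(7/2) = 9/4
d_a = ½·63/8·7/2 = 441/32; d_c = 63/8·4 = 63/2
d = 2·441/32 + 63/2 = 945/16
t_c = 4 > 0 so v_max = 63/8

d=945/16 v_max=63/8 a_max=9/4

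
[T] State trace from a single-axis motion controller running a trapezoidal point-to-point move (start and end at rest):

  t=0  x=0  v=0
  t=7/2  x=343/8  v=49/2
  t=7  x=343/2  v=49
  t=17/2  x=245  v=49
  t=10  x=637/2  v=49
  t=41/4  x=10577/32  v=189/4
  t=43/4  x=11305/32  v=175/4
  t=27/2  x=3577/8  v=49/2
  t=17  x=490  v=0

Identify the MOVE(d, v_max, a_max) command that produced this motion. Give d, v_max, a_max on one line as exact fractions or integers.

final state: t=17, x=490, v=0 → d = 490
a_max = (49/2−0)/(7/2−0) = 7
max v = 49 over t∈[7,10] → v_max = 49
check: 49·(7+3) = 490 ✓

d=490 v_max=49 a_max=7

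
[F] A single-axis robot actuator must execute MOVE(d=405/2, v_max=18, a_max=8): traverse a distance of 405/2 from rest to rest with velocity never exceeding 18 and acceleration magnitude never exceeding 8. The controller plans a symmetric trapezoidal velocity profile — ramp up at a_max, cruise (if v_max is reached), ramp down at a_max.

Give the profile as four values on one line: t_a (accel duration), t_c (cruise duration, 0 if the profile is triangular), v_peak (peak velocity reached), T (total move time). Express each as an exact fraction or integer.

t_a=9/4 t_c=9 v_peak=18 T=27/2

(v_max)²/a_max = 18²/8 = 81/2
405/2 ≥ 81/2 so v_max reached
t_a = 18/8 = 9/4; v_peak = 18
d_cruise = 405/2 − 81/2 = 162; t_c = 162/18 = 9
T = 2·9/4 + 9 = 27/2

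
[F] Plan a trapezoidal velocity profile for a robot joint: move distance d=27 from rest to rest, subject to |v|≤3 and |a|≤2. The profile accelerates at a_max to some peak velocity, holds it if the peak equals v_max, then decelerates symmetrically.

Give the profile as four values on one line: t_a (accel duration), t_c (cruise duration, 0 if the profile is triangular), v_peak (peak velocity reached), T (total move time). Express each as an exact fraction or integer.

vₘ²/aₘ = 3²/2 = 9/2
27 ≥ 9/2 so v_max reached
t_a = 3/2; v_peak = 3
d_cruise = 27 − 9/2 = 45/2; t_c = (45/2)/3 = 15/2
T = 2·3/2 + 15/2 = 21/2

t_a=3/2 t_c=15/2 v_peak=3 T=21/2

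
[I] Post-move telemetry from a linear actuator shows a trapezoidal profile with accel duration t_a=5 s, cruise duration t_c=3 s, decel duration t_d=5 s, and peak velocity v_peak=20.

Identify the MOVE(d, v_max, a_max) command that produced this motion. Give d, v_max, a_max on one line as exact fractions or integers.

d=160 v_max=20 a_max=4

a_max = 20/5 = 4
d_a = ½·20·5 = 50; d_c = 20·3 = 60
d = 2·50 + 60 = 160
t_c = 3 > 0 so v_max = 20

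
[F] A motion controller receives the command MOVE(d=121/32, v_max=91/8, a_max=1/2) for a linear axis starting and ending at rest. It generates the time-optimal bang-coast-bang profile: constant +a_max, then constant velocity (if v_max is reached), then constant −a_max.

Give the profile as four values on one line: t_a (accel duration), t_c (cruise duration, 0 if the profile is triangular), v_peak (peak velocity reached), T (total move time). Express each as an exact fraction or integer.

t_a=11/4 t_c=0 v_peak=11/8 T=11/2

v_max²/a_max = (91/8)²/(1/2) = 8281/32
121/32 < 8281/32 so t_c = 0
v_peak = √(121/32·1/2) = √(121/64) = 11/8
t_a = (11/8)/(1/2) = 11/4; t_c = 0
T = 2·11/4 = 11/2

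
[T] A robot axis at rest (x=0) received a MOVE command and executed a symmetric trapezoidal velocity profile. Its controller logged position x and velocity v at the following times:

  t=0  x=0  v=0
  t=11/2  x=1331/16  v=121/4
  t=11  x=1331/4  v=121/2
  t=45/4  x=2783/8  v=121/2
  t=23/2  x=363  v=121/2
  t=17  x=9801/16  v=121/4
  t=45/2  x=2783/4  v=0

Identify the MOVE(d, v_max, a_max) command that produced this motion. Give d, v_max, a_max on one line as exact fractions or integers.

d=2783/4 v_max=121/2 a_max=11/2

final state: t=45/2, x=2783/4, v=0 → d = 2783/4
a_max = (121/4−0)/(11/2−0) = 11/2
max v = 121/2 over t∈[11,23/2] → v_max = 121/2
check: 121/2·(11+1/2) = 2783/4 ✓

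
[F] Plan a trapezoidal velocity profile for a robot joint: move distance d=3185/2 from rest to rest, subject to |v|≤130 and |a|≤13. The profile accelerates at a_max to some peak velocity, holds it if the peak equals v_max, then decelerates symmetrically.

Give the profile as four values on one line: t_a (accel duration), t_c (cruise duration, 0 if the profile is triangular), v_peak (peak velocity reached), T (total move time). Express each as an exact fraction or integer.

v_max²/a_max = 130²/13 = 1300
3185/2 ≥ 1300 so v_max reached
t_a = 130/13 = 10; v_peak = 130
d_cruise = 3185/2 − 1300 = 585/2; t_c = (585/2)/130 = 9/4
T = 2·10 + 9/4 = 89/4

t_a=10 t_c=9/4 v_peak=130 T=89/4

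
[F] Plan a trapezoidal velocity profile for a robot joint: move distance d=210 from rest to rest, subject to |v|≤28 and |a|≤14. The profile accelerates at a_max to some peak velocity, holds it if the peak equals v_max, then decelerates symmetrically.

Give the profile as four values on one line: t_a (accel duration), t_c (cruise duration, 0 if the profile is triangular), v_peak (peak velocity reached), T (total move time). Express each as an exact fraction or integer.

t_a=2 t_c=11/2 v_peak=28 T=19/2

vₘ²/aₘ = 28²/14 = 56
210 ≥ 56 ⇒ cruise phase
t_a = 28/14 = 2; v_peak = 28
d_cruise = 210 − 56 = 154; t_c = 154/28 = 11/2
T = 2·2 + 11/2 = 19/2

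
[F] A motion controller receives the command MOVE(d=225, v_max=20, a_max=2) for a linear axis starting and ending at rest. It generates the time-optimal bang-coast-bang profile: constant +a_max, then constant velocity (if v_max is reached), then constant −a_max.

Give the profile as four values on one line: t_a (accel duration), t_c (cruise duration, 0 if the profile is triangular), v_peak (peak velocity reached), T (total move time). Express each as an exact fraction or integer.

v_max²/a_max = 20²/2 = 200
225 ≥ 200 ⇒ cruise phase
t_a = 20/2 = 10; v_peak = 20
d_cruise = 225 − 200 = 25; t_c = 25/20 = 5/4
T = 2·10 + 5/4 = 85/4

t_a=10 t_c=5/4 v_peak=20 T=85/4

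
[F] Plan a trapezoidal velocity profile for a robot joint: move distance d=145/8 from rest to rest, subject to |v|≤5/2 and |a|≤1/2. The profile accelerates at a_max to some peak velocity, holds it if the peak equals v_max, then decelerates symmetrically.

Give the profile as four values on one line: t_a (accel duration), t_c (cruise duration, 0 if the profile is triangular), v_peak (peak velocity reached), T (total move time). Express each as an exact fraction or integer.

(v_max)²/a_max = (5/2)²/(1/2) = 25/2
145/8 ≥ 25/2 so v_max reached
t_a = (5/2)/(1/2) = 5; v_peak = 5/2
d_cruise = 145/8 − 25/2 = 45/8; t_c = (45/8)/(5/2) = 9/4
T = 2·5 + 9/4 = 49/4

t_a=5 t_c=9/4 v_peak=5/2 T=49/4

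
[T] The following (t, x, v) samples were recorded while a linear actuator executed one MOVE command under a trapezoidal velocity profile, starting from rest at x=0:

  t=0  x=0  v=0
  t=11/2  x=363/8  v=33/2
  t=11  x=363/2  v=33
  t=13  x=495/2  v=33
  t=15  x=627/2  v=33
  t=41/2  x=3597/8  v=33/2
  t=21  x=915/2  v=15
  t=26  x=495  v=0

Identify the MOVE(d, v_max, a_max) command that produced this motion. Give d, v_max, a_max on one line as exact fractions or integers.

d=495 v_max=33 a_max=3

final state: t=26, x=495, v=0 → d = 495
a_max = (33/2−0)/(11/2−0) = 3
max v = 33 over t∈[11,15] → v_max = 33
check: 33·(11+4) = 495 ✓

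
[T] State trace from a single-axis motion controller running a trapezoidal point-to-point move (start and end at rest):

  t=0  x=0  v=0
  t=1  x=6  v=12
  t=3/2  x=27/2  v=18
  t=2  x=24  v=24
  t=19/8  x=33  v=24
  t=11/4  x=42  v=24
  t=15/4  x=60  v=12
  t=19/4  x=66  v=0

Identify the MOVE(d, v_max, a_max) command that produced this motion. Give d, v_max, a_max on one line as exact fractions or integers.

final state: t=19/4, x=66, v=0 → d = 66
a_max = (12−0)/(1−0) = 12
max v = 24 over t∈[2,11/4] → v_max = 24
check: 24·(2+3/4) = 66 ✓

d=66 v_max=24 a_max=12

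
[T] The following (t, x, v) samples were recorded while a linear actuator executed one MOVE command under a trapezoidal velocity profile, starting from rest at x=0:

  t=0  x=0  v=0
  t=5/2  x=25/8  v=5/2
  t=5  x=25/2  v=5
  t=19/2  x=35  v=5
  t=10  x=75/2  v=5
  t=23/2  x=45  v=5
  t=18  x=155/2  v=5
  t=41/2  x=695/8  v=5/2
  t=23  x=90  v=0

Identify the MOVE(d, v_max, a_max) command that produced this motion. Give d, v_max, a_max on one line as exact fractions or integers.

final state: t=23, x=90, v=0 → d = 90
a_max = (5/2−0)/(5/2−0) = 1
max v = 5 over t∈[5,18] → v_max = 5
check: 5·(5+13) = 90 ✓

d=90 v_max=5 a_max=1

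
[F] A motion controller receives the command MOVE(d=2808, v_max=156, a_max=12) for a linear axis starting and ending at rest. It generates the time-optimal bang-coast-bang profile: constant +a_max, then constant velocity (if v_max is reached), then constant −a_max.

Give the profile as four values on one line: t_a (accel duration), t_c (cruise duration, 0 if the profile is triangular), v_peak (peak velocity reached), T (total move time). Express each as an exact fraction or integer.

t_a=13 t_c=5 v_peak=156 T=31

(v_max)²/a_max = 156²/12 = 2028
2808 ≥ 2028 so v_max reached
t_a = 156/12 = 13; v_peak = 156
d_cruise = 2808 − 2028 = 780; t_c = 780/156 = 5
T = 2·13 + 5 = 31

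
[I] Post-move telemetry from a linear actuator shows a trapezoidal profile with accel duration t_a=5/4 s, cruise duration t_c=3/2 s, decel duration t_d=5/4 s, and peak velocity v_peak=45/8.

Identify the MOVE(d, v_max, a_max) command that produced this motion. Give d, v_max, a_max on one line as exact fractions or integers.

a_max = (45/8)/(5/4) = 9/2
d_a = ½·45/8·5/4 = 225/64; d_c = 45/8·3/2 = 135/16
d = 2·225/64 + 135/16 = 495/32
t_c = 3/2 > 0 → v_max = v_peak = 45/8

d=495/32 v_max=45/8 a_max=9/2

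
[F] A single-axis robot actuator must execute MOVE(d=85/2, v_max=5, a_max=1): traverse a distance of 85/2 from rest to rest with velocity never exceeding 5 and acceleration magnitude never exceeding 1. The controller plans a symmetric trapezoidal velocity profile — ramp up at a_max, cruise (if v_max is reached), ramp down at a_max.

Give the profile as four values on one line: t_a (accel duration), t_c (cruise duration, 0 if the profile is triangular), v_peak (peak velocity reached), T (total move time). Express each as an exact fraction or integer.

t_a=5 t_c=7/2 v_peak=5 T=27/2

(v_max)²/a_max = 5²/1 = 25
85/2 ≥ 25 ⇒ cruise phase
t_a = 5/1 = 5; v_peak = 5
d_cruise = 85/2 − 25 = 35/2; t_c = (35/2)/5 = 7/2
T = 2·5 + 7/2 = 27/2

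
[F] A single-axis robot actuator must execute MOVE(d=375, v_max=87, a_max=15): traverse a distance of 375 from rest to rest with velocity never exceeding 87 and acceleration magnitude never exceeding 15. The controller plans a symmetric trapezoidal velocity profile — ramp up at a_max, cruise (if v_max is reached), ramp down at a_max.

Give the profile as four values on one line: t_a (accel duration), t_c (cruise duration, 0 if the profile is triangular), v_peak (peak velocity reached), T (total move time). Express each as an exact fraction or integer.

(v_max)²/a_max = 87²/15 = 2523/5
375 < 2523/5 so t_c = 0
v_peak = √(375·15) = √5625 = 75
t_a = 75/15 = 5; t_c = 0
T = 2·5 = 10

t_a=5 t_c=0 v_peak=75 T=10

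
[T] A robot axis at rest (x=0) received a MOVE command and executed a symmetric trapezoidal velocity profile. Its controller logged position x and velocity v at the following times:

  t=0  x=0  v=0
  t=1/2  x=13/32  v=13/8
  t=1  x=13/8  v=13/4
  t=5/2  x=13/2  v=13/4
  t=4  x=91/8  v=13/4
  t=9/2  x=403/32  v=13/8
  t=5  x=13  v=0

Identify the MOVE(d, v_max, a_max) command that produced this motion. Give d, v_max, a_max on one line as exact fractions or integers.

final state: t=5, x=13, v=0 → d = 13
a_max = (13/8−0)/(1/2−0) = 13/4
max v = 13/4 over t∈[1,4] → v_max = 13/4
check: 13/4·(1+3) = 13 ✓

d=13 v_max=13/4 a_max=13/4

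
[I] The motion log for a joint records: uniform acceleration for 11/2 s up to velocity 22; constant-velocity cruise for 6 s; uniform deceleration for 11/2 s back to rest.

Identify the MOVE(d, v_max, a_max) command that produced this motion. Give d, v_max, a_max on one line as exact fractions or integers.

d=253 v_max=22 a_max=4

a_max = 22/(11/2) = 4
d_a = ½·22·11/2 = 121/2; d_c = 22·6 = 132
d = 2·121/2 + 132 = 253
t_c = 6 > 0 → v_max = v_peak = 22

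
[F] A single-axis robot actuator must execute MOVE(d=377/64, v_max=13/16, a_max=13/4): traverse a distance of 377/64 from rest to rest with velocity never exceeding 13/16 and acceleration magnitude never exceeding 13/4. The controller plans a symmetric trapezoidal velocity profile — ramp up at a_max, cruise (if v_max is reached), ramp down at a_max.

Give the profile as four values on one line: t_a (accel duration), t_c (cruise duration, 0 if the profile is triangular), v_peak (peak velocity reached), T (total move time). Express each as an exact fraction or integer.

v_max²/a_max = (13/16)²/(13/4) = 13/64
377/64 ≥ 13/64 ⇒ cruise phase
t_a = (13/16)/(13/4) = 1/4; v_peak = 13/16
d_cruise = 377/64 − 13/64 = 91/16; t_c = (91/16)/(13/16) = 7
T = 2·1/4 + 7 = 15/2

t_a=1/4 t_c=7 v_peak=13/16 T=15/2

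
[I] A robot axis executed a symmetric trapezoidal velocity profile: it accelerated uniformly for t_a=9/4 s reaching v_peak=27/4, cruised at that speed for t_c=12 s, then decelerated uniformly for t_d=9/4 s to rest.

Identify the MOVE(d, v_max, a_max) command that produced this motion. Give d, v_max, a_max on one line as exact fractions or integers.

d=1539/16 v_max=27/4 a_max=3

a_max = (27/4)/(9/4) = 3
d_a = ½·27/4·9/4 = 243/32; d_c = 27/4·12 = 81
d = 2·243/32 + 81 = 1539/16
t_c = 12 > 0 so v_max = 27/4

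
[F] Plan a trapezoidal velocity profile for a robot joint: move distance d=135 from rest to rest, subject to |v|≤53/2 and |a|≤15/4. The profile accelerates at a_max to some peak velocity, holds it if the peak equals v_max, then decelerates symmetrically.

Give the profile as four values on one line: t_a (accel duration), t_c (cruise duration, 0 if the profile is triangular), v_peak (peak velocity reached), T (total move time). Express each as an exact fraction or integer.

(v_max)²/a_max = (53/2)²/(15/4) = 2809/15
135 < 2809/15 ⇒ no cruise
v_peak = √(135·15/4) = √(2025/4) = 45/2
t_a = (45/2)/(15/4) = 6; t_c = 0
T = 2·6 = 12

t_a=6 t_c=0 v_peak=45/2 T=12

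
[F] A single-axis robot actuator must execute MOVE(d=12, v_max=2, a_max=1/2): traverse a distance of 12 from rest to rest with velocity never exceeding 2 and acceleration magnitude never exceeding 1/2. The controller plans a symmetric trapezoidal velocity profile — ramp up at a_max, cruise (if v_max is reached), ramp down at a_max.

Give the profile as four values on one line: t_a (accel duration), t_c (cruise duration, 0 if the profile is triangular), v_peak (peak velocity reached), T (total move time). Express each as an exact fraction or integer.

(v_max)²/a_max = 2²/(1/2) = 8
12 ≥ 8 → trapezoidal
t_a = 2/(1/2) = 4; v_peak = 2
d_cruise = 12 − 8 = 4; t_c = 4/2 = 2
T = 2·4 + 2 = 10

t_a=4 t_c=2 v_peak=2 T=10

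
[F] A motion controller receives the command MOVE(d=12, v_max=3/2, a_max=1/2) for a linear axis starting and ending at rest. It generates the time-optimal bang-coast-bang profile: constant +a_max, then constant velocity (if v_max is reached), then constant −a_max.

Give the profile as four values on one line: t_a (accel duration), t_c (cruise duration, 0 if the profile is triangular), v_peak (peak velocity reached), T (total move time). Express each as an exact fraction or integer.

(v_max)²/a_max = (3/2)²/(1/2) = 9/2
12 ≥ 9/2 ⇒ cruise phase
t_a = (3/2)/(1/2) = 3; v_peak = 3/2
d_cruise = 12 − 9/2 = 15/2; t_c = (15/2)/(3/2) = 5
T = 2·3 + 5 = 11

t_a=3 t_c=5 v_peak=3/2 T=11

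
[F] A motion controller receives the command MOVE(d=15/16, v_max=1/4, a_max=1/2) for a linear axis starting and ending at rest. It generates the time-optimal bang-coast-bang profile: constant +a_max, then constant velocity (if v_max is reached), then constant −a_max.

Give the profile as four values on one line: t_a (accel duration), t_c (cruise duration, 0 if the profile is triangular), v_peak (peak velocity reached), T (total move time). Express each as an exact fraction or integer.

(v_max)²/a_max = (1/4)²/(1/2) = 1/8
15/16 ≥ 1/8 ⇒ cruise phase
t_a = (1/4)/(1/2) = 1/2; v_peak = 1/4
d_cruise = 15/16 − 1/8 = 13/16; t_c = (13/16)/(1/4) = 13/4
T = 2·1/2 + 13/4 = 17/4

t_a=1/2 t_c=13/4 v_peak=1/4 T=17/4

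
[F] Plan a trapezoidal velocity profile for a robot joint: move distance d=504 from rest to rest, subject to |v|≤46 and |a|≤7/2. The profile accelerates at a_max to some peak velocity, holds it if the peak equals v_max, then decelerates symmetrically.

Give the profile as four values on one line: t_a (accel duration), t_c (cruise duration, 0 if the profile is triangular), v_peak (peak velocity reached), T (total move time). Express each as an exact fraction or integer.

vₘ²/aₘ = 46²/(7/2) = 4232/7
504 < 4232/7 so t_c = 0
v_peak = √(504·7/2) = √1764 = 42
t_a = 42/(7/2) = 12; t_c = 0
T = 2·12 = 24

t_a=12 t_c=0 v_peak=42 T=24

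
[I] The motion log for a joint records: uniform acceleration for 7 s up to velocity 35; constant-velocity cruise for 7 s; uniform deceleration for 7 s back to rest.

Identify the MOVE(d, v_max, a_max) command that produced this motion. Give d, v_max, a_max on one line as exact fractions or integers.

a_max = 35/7 = 5
d_a = ½·35·7 = 245/2; d_c = 35·7 = 245
d = 2·245/2 + 245 = 490
t_c = 7 > 0 ⇒ limit active, v_max = 35

d=490 v_max=35 a_max=5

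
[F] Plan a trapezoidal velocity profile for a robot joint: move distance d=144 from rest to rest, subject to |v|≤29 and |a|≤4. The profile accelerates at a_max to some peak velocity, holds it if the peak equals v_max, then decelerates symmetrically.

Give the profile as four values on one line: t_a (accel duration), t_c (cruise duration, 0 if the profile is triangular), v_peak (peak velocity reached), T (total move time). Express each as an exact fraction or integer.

t_a=6 t_c=0 v_peak=24 T=12

v_max²/a_max = 29²/4 = 841/4
144 < 841/4 so t_c = 0
v_peak = √(144·4) = √576 = 24
t_a = 24/4 = 6; t_c = 0
T = 2·6 = 12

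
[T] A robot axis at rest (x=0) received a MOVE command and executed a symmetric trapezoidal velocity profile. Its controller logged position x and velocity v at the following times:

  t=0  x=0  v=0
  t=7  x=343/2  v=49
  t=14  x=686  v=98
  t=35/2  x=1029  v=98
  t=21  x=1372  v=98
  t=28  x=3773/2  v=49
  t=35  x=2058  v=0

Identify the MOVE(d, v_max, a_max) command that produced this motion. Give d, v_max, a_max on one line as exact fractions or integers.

final state: t=35, x=2058, v=0 → d = 2058
a_max = (49−0)/(7−0) = 7
max v = 98 over t∈[14,21] → v_max = 98
check: 98·(14+7) = 2058 ✓

d=2058 v_max=98 a_max=7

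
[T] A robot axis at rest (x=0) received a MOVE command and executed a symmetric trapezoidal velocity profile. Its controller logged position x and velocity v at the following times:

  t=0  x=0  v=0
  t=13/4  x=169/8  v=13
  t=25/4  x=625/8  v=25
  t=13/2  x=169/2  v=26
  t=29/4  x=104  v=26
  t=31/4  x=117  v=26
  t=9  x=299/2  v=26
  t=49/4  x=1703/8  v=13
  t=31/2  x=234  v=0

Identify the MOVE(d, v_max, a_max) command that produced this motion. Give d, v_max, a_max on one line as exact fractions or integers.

final state: t=31/2, x=234, v=0 → d = 234
a_max = (13−0)/(13/4−0) = 4
max v = 26 over t∈[13/2,9] → v_max = 26
check: 26·(13/2+5/2) = 234 ✓

d=234 v_max=26 a_max=4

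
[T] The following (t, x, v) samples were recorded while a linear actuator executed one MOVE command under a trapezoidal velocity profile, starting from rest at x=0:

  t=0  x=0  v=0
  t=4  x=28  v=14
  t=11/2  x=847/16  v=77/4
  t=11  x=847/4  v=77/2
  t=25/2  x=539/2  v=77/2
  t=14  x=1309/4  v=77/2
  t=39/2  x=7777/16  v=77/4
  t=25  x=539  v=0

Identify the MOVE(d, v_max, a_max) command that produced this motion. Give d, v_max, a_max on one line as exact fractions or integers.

d=539 v_max=77/2 a_max=7/2

final state: t=25, x=539, v=0 → d = 539
a_max = (14−0)/(4−0) = 7/2
max v = 77/2 over t∈[11,14] → v_max = 77/2
check: 77/2·(11+3) = 539 ✓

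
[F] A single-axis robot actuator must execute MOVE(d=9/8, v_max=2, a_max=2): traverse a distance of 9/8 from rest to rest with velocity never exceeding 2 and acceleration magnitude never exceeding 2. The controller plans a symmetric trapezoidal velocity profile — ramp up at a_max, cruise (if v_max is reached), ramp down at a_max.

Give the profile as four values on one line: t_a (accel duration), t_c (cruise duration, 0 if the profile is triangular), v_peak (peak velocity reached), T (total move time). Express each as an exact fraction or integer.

t_a=3/4 t_c=0 v_peak=3/2 T=3/2

v_max²/a_max = 2²/2 = 2
9/8 < 2 ⇒ no cruise
v_peak = √(9/8·2) = √(9/4) = 3/2
t_a = (3/2)/2 = 3/4; t_c = 0
T = 2·3/4 = 3/2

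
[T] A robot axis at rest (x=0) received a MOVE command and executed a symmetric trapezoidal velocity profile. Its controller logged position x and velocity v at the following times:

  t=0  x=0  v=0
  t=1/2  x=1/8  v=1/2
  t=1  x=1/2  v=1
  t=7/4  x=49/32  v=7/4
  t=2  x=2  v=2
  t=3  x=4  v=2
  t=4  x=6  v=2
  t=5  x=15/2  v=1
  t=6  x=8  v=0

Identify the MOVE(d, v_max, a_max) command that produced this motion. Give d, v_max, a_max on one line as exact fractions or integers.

final state: t=6, x=8, v=0 → d = 8
a_max = (1/2−0)/(1/2−0) = 1
max v = 2 over t∈[2,4] → v_max = 2
check: 2·(2+2) = 8 ✓

d=8 v_max=2 a_max=1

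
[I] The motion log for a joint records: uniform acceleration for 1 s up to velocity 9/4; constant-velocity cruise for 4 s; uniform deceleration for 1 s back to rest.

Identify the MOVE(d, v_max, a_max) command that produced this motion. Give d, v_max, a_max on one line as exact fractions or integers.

d=45/4 v_max=9/4 a_max=9/4

a_max = (9/4)/1 = 9/4
d_a = ½·9/4·1 = 9/8; d_c = 9/4·4 = 9
d = 2·9/8 + 9 = 45/4
t_c = 4 > 0 ⇒ limit active, v_max = 9/4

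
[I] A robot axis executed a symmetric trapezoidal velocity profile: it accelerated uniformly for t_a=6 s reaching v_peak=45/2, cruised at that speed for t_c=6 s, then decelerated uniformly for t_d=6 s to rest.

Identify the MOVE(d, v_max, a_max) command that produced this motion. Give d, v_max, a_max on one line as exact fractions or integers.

a_max = (45/2)/6 = 15/4
d_a = ½·45/2·6 = 135/2; d_c = 45/2·6 = 135
d = 2·135/2 + 135 = 270
t_c = 6 > 0 ⇒ limit active, v_max = 45/2

d=270 v_max=45/2 a_max=15/4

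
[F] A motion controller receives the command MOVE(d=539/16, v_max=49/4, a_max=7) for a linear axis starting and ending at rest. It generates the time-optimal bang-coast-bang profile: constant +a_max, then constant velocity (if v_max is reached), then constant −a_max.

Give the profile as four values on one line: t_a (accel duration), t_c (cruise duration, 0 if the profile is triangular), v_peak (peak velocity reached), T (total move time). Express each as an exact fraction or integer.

(v_max)²/a_max = (49/4)²/7 = 343/16
539/16 ≥ 343/16 → trapezoidal
t_a = (49/4)/7 = 7/4; v_peak = 49/4
d_cruise = 539/16 − 343/16 = 49/4; t_c = (49/4)/(49/4) = 1
T = 2·7/4 + 1 = 9/2

t_a=7/4 t_c=1 v_peak=49/4 T=9/2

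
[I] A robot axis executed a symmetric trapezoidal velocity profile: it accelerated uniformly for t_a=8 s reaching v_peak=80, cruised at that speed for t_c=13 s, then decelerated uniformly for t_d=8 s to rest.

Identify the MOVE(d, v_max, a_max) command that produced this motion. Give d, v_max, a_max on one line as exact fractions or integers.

d=1680 v_max=80 a_max=10

a_max = 80/8 = 10
d_a = ½·80·8 = 320; d_c = 80·13 = 1040
d = 2·320 + 1040 = 1680
t_c = 13 > 0 so v_max = 80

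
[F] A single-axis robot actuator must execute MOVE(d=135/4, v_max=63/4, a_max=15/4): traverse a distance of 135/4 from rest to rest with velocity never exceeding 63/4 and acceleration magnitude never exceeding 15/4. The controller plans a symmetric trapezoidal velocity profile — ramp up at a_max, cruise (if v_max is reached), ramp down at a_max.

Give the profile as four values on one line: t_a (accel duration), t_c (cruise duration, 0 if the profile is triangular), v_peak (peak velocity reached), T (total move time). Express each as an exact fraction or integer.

vₘ²/aₘ = (63/4)²/(15/4) = 1323/20
135/4 < 1323/20 → triangular
v_peak = √(135/4·15/4) = √(2025/16) = 45/4
t_a = (45/4)/(15/4) = 3; t_c = 0
T = 2·3 = 6

t_a=3 t_c=0 v_peak=45/4 T=6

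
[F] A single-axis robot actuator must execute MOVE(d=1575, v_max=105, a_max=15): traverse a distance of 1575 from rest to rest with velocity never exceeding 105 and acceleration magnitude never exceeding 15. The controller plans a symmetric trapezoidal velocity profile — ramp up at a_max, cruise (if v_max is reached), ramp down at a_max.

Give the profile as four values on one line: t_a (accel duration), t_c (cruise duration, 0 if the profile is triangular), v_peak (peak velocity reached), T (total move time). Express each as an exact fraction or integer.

vₘ²/aₘ = 105²/15 = 735
1575 ≥ 735 → trapezoidal
t_a = 105/15 = 7; v_peak = 105
d_cruise = 1575 − 735 = 840; t_c = 840/105 = 8
T = 2·7 + 8 = 22

t_a=7 t_c=8 v_peak=105 T=22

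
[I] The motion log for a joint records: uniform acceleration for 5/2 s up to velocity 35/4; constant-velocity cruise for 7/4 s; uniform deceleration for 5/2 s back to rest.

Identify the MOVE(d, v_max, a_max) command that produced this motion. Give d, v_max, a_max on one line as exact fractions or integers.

a_max = (35/4)/(5/2) = 7/2
d_a = ½·35/4·5/2 = 175/16; d_c = 35/4·7/4 = 245/16
d = 2·175/16 + 245/16 = 595/16
t_c = 7/4 > 0 → v_max = v_peak = 35/4

d=595/16 v_max=35/4 a_max=7/2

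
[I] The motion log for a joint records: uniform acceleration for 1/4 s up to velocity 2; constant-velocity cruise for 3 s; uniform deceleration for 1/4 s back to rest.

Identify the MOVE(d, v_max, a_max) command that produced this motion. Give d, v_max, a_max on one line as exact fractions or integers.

a_max = 2/(1/4) = 8
d_a = ½·2·1/4 = 1/4; d_c = 2·3 = 6
d = 2·1/4 + 6 = 13/2
t_c = 3 > 0 → v_max = v_peak = 2

d=13/2 v_max=2 a_max=8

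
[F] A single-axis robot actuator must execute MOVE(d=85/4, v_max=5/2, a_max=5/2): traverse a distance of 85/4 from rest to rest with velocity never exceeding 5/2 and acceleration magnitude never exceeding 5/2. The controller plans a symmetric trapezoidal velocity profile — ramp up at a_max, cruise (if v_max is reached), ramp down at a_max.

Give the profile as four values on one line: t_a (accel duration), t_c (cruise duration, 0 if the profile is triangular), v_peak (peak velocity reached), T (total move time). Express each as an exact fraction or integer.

t_a=1 t_c=15/2 v_peak=5/2 T=19/2

vₘ²/aₘ = (5/2)²/(5/2) = 5/2
85/4 ≥ 5/2 → trapezoidal
t_a = (5/2)/(5/2) = 1; v_peak = 5/2
d_cruise = 85/4 − 5/2 = 75/4; t_c = (75/4)/(5/2) = 15/2
T = 2·1 + 15/2 = 19/2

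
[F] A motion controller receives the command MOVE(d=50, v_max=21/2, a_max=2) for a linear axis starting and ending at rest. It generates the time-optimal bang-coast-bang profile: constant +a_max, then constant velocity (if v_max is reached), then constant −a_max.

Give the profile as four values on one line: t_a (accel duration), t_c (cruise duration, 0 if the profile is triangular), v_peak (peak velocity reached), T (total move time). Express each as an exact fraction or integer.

vₘ²/aₘ = (21/2)²/2 = 441/8
50 < 441/8 → triangular
v_peak = √(50·2) = √100 = 10
t_a = 10/2 = 5; t_c = 0
T = 2·5 = 10

t_a=5 t_c=0 v_peak=10 T=10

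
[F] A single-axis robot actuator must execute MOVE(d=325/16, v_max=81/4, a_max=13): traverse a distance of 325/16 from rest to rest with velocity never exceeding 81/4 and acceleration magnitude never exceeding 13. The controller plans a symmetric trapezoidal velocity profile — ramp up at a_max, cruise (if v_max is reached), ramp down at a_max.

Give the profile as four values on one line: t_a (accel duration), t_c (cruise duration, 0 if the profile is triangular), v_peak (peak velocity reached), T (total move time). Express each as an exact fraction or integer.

t_a=5/4 t_c=0 v_peak=65/4 T=5/2

vₘ²/aₘ = (81/4)²/13 = 6561/208
325/16 < 6561/208 so t_c = 0
v_peak = √(325/16·13) = √(4225/16) = 65/4
t_a = (65/4)/13 = 5/4; t_c = 0
T = 2·5/4 = 5/2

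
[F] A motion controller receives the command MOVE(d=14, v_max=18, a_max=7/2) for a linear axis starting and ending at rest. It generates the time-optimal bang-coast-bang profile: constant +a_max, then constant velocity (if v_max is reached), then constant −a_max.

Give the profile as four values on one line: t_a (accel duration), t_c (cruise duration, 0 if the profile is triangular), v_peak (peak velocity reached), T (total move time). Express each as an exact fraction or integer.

t_a=2 t_c=0 v_peak=7 T=4

(v_max)²/a_max = 18²/(7/2) = 648/7
14 < 648/7 so t_c = 0
v_peak = √(14·7/2) = √49 = 7
t_a = 7/(7/2) = 2; t_c = 0
T = 2·2 = 4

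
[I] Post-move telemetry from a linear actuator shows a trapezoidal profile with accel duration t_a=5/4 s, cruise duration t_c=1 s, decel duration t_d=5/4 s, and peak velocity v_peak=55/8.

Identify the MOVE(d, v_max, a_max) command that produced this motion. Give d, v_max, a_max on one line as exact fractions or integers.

a_max = (55/8)/(5/4) = 11/2
d_a = ½·55/8·5/4 = 275/64; d_c = 55/8·1 = 55/8
d = 2·275/64 + 55/8 = 495/32
t_c = 1 > 0 ⇒ limit active, v_max = 55/8

d=495/32 v_max=55/8 a_max=11/2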